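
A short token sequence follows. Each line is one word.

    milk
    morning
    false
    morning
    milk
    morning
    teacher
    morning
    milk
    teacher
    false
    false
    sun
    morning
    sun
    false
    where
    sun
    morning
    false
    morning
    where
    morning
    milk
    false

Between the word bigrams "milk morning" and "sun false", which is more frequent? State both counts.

"milk morning": 2 occurrences
"sun false": 1 occurrence

"milk morning" (2 vs 1)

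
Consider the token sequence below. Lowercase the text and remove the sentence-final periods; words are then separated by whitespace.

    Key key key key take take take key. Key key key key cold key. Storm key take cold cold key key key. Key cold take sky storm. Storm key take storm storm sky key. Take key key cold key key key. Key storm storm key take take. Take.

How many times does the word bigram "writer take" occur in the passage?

0

Scanning the 47 overlapping bigram windows for "writer take":
  (none found)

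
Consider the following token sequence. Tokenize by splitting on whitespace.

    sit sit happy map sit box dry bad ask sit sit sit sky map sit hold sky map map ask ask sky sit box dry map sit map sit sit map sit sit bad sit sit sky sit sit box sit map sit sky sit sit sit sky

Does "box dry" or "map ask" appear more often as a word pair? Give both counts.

"box dry": 2 occurrences
"map ask": 1 occurrence

"box dry" (2 vs 1)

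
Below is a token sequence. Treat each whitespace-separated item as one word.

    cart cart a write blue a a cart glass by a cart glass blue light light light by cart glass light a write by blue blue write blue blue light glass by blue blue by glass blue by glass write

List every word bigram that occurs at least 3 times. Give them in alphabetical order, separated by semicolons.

blue blue; cart glass

Bigram counts meeting the condition (at least 3 times):
  blue blue: 3
  cart glass: 3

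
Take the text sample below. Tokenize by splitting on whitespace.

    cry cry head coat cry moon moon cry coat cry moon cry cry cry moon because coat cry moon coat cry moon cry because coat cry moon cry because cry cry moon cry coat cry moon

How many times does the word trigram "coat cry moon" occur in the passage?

6

Scanning the 34 overlapping trigram windows for "coat cry moon":
  position 4–6: coat cry moon
  position 9–11: coat cry moon
  position 17–19: coat cry moon
  position 20–22: coat cry moon
  position 25–27: coat cry moon
  position 34–36: coat cry moon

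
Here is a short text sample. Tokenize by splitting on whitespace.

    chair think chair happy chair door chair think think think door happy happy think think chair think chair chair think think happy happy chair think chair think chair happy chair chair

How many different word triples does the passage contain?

31 tokens → 29 trigram windows in total.
Repeated trigrams (each contributes count−1 duplicates):
  chair think chair: 4
  chair happy chair: 2
  chair think think: 2
  think chair happy: 2
  think chair think: 2
7 duplicate windows → 29 − 7 = 22 distinct.

22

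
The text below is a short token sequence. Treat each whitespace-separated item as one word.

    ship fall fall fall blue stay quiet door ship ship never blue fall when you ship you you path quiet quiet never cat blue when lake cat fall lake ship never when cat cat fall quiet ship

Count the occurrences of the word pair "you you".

1

Scanning the 36 overlapping bigram windows for "you you":
  position 17–18: you you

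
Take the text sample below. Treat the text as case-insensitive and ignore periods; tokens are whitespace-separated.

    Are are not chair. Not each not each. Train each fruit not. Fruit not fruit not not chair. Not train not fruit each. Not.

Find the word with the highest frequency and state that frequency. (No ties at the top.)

"not", 10 times

Unigram frequencies (highest first):
  not: 10
  each: 4
  fruit: 4
  are: 2
  chair: 2
  train: 2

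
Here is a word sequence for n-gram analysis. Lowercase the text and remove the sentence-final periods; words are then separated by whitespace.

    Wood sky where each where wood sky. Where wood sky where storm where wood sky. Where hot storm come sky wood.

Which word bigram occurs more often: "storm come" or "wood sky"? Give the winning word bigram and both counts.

"wood sky" (4 vs 1)

"storm come": 1 occurrence
"wood sky": 4 occurrences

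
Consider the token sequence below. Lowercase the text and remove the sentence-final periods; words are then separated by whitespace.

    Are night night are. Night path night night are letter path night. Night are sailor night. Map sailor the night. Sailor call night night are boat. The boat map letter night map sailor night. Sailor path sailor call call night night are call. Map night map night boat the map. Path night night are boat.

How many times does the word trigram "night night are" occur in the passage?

6

Scanning the 53 overlapping trigram windows for "night night are":
  position 2–4: night night are
  position 7–9: night night are
  position 12–14: night night are
  position 23–25: night night are
  position 40–42: night night are
  position 52–54: night night are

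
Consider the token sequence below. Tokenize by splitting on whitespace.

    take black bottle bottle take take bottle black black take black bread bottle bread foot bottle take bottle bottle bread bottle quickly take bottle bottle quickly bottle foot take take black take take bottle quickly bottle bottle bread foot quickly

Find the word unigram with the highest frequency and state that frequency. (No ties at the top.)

Unigram frequencies (highest first):
  bottle: 14
  take: 10
  black: 5
  bread: 4
  quickly: 4
  foot: 3

"bottle", 14 times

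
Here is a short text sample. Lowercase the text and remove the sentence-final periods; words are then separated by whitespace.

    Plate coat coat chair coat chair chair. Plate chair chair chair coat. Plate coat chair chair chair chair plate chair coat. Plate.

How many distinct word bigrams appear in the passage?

8

22 tokens → 21 bigram windows in total.
Repeated bigrams (each contributes count−1 duplicates):
  chair chair: 6
  chair coat: 3
  coat chair: 3
  chair plate: 2
  coat plate: 2
  plate chair: 2
  plate coat: 2
13 duplicate windows → 21 − 13 = 8 distinct.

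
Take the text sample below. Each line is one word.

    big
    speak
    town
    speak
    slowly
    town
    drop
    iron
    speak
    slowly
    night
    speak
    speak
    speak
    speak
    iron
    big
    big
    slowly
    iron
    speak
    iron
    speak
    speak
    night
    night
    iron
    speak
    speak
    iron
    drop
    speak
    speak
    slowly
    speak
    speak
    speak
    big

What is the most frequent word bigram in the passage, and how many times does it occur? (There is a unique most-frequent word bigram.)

"speak speak", 8 times

Bigram frequencies (highest first):
  speak speak: 8
  iron speak: 4
  speak slowly: 3
  speak iron: 3
  big speak: 1
  speak town: 1
  … (17 more, each ≤ 1)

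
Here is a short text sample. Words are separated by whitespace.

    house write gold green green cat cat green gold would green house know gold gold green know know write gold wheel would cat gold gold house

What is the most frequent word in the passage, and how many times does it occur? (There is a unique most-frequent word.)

Unigram frequencies (highest first):
  gold: 7
  green: 5
  house: 3
  cat: 3
  know: 3
  write: 2
  … (2 more, each ≤ 2)

"gold", 7 times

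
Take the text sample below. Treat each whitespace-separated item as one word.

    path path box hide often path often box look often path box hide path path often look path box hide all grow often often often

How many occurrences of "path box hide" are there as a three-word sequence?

3

Scanning the 23 overlapping trigram windows for "path box hide":
  position 2–4: path box hide
  position 11–13: path box hide
  position 18–20: path box hide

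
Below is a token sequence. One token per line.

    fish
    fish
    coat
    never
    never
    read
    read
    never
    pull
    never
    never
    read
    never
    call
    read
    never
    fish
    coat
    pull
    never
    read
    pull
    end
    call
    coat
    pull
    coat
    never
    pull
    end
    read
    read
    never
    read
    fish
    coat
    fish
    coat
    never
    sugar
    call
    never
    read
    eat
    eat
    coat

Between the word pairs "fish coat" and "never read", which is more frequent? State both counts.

"never read" (5 vs 4)

"fish coat": 4 occurrences
"never read": 5 occurrences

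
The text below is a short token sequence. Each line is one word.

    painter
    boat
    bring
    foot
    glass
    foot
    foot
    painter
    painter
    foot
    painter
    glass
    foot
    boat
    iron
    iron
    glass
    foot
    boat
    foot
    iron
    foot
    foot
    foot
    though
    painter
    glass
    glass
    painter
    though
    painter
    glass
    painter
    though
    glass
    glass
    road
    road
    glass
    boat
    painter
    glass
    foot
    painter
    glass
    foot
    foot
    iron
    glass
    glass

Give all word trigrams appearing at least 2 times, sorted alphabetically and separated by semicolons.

foot painter glass; glass foot boat; glass foot foot; glass painter though; painter glass foot; though painter glass

Trigram counts meeting the condition (at least 2 times):
  foot painter glass: 2
  glass foot boat: 2
  glass foot foot: 2
  glass painter though: 2
  painter glass foot: 3
  though painter glass: 2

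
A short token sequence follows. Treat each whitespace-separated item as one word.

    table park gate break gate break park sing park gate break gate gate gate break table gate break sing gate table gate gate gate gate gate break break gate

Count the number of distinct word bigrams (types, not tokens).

29 tokens → 28 bigram windows in total.
Repeated bigrams (each contributes count−1 duplicates):
  gate break: 6
  gate gate: 6
  break gate: 3
  park gate: 2
  table gate: 2
14 duplicate windows → 28 − 14 = 14 distinct.

14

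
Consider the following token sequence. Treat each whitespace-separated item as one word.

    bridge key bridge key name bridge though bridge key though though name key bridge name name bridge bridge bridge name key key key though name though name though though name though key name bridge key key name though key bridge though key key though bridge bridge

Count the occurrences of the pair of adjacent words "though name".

Scanning the 45 overlapping bigram windows for "though name":
  position 11–12: though name
  position 24–25: though name
  position 26–27: though name
  position 29–30: though name

4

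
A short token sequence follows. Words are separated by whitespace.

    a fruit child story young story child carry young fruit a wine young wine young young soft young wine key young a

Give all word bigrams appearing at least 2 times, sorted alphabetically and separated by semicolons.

Bigram counts meeting the condition (at least 2 times):
  wine young: 2
  young wine: 2

wine young; young wine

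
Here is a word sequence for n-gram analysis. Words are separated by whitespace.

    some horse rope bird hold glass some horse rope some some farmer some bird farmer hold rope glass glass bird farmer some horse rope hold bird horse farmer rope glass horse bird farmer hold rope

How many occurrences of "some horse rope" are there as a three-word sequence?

Scanning the 33 overlapping trigram windows for "some horse rope":
  position 1–3: some horse rope
  position 7–9: some horse rope
  position 22–24: some horse rope

3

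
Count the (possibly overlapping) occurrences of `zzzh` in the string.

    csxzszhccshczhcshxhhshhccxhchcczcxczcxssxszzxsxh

Sliding a length-4 window over the 48 characters (45 positions):
  (no match at any position)

0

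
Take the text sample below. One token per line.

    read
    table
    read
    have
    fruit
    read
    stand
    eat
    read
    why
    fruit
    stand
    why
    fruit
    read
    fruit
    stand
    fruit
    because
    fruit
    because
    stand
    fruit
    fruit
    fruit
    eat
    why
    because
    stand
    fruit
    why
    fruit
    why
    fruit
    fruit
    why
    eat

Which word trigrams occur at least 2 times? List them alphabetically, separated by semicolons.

Trigram counts meeting the condition (at least 2 times):
  because stand fruit: 2
  fruit why fruit: 2

because stand fruit; fruit why fruit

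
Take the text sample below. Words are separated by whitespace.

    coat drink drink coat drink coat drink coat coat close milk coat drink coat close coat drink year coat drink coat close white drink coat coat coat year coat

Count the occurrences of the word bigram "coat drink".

Scanning the 28 overlapping bigram windows for "coat drink":
  position 1–2: coat drink
  position 4–5: coat drink
  position 6–7: coat drink
  position 12–13: coat drink
  position 16–17: coat drink
  position 19–20: coat drink

6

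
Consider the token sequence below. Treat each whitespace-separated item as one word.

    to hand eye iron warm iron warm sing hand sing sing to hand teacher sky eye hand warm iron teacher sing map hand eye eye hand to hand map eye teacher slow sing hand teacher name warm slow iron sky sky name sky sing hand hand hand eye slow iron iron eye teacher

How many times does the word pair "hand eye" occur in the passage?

Scanning the 52 overlapping bigram windows for "hand eye":
  position 2–3: hand eye
  position 23–24: hand eye
  position 47–48: hand eye

3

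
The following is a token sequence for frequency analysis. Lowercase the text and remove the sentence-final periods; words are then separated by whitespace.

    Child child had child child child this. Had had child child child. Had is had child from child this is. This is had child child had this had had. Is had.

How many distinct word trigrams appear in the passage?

31 tokens → 29 trigram windows in total.
Repeated trigrams (each contributes count−1 duplicates):
  child child had: 3
  had child child: 3
  child child child: 2
  had is had: 2
  is had child: 2
  this had had: 2
8 duplicate windows → 29 − 8 = 21 distinct.

21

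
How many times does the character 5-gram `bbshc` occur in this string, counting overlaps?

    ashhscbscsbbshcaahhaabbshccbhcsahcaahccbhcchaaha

2

Sliding a length-5 window over the 48 characters (44 positions):
  position 11–15: bbshc
  position 22–26: bbshc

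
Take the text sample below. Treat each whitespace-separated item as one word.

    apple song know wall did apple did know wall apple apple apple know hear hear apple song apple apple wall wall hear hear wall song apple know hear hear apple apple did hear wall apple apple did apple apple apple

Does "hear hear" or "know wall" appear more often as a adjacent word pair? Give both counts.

"hear hear" (3 vs 2)

"hear hear": 3 occurrences
"know wall": 2 occurrences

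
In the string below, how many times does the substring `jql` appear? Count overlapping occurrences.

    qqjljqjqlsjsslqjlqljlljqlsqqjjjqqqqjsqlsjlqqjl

2

Sliding a length-3 window over the 46 characters (44 positions):
  position 7–9: jql
  position 23–25: jql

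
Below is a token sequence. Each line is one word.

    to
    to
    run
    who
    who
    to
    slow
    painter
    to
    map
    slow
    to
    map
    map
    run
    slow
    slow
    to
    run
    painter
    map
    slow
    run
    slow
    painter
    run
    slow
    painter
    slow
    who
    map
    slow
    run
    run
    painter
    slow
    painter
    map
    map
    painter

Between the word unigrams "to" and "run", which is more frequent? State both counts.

"run" (7 vs 6)

"to": 6 occurrences
"run": 7 occurrences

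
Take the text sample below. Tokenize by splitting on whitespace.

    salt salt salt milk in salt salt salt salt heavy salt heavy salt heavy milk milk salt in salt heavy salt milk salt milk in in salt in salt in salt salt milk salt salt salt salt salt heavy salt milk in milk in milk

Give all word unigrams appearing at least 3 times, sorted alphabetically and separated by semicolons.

Unigram counts meeting the condition (at least 3 times):
  heavy: 5
  in: 8
  milk: 9
  salt: 23

heavy; in; milk; salt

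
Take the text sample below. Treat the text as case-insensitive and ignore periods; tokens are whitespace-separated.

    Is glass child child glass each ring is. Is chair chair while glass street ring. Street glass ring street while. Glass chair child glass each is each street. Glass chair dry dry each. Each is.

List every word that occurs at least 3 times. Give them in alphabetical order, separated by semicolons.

Unigram counts meeting the condition (at least 3 times):
  chair: 4
  child: 3
  each: 5
  glass: 7
  is: 5
  ring: 3
  street: 4

chair; child; each; glass; is; ring; street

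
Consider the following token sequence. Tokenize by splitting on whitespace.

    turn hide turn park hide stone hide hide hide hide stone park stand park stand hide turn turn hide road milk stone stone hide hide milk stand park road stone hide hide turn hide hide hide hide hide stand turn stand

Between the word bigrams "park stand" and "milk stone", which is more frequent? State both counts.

"park stand" (2 vs 1)

"park stand": 2 occurrences
"milk stone": 1 occurrence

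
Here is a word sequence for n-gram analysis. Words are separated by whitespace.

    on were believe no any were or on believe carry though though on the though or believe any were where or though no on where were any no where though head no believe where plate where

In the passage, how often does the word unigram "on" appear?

Scanning the 36 tokens for "on":
  position 1: on
  position 8: on
  position 13: on
  position 24: on

4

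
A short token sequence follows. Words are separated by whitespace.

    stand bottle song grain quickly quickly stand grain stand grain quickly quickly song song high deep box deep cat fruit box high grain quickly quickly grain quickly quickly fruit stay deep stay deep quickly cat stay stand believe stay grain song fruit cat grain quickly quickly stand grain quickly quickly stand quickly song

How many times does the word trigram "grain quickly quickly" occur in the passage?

6

Scanning the 51 overlapping trigram windows for "grain quickly quickly":
  position 4–6: grain quickly quickly
  position 10–12: grain quickly quickly
  position 23–25: grain quickly quickly
  position 26–28: grain quickly quickly
  position 44–46: grain quickly quickly
  position 48–50: grain quickly quickly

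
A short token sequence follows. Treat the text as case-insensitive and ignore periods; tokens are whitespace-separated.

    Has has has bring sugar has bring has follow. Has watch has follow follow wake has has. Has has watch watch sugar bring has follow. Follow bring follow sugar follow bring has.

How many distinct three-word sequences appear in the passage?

26

32 tokens → 30 trigram windows in total.
Repeated trigrams (each contributes count−1 duplicates):
  has has has: 3
  bring has follow: 2
  has follow follow: 2
4 duplicate windows → 30 − 4 = 26 distinct.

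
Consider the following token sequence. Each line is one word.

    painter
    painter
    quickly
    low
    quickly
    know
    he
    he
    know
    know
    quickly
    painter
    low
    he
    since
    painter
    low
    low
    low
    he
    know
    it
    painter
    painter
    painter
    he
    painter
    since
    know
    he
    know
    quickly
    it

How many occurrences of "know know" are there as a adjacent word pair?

Scanning the 32 overlapping bigram windows for "know know":
  position 9–10: know know

1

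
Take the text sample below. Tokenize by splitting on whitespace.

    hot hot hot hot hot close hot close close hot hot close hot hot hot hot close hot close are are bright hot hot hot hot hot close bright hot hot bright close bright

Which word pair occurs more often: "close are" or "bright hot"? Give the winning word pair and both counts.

"bright hot" (2 vs 1)

"close are": 1 occurrence
"bright hot": 2 occurrences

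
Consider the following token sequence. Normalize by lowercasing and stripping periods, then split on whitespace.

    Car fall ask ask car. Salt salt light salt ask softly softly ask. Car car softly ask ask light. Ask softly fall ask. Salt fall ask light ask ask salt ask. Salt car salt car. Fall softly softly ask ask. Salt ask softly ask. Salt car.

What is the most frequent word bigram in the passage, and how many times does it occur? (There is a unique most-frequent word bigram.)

Bigram frequencies (highest first):
  ask salt: 5
  ask ask: 4
  softly ask: 4
  fall ask: 3
  salt ask: 3
  ask softly: 3
  … (15 more, each ≤ 3)

"ask salt", 5 times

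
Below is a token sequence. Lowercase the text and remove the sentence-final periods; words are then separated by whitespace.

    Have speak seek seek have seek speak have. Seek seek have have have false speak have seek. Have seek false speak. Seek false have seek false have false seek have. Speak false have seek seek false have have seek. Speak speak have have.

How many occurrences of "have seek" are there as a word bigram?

7

Scanning the 42 overlapping bigram windows for "have seek":
  position 5–6: have seek
  position 8–9: have seek
  position 16–17: have seek
  position 18–19: have seek
  position 24–25: have seek
  position 33–34: have seek
  position 38–39: have seek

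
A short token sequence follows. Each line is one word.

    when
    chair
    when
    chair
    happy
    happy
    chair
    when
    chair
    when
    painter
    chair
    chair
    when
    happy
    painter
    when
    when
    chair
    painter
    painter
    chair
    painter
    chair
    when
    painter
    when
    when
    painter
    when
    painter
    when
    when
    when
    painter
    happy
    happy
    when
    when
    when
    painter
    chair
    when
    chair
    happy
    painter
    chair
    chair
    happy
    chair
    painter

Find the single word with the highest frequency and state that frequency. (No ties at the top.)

Unigram frequencies (highest first):
  when: 18
  chair: 14
  painter: 12
  happy: 7

"when", 18 times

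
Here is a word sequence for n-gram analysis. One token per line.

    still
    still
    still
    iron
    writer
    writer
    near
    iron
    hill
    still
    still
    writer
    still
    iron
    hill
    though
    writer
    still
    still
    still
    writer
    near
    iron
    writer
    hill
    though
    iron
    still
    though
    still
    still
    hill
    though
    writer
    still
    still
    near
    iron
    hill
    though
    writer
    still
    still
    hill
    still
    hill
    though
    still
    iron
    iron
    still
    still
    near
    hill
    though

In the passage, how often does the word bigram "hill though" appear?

Scanning the 54 overlapping bigram windows for "hill though":
  position 15–16: hill though
  position 25–26: hill though
  position 32–33: hill though
  position 39–40: hill though
  position 46–47: hill though
  position 54–55: hill though

6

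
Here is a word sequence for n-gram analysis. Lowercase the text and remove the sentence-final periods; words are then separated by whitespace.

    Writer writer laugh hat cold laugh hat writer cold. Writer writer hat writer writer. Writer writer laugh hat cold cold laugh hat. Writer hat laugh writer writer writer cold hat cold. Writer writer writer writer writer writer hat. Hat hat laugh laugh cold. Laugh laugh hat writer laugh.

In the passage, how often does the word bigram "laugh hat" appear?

5

Scanning the 47 overlapping bigram windows for "laugh hat":
  position 3–4: laugh hat
  position 6–7: laugh hat
  position 17–18: laugh hat
  position 21–22: laugh hat
  position 45–46: laugh hat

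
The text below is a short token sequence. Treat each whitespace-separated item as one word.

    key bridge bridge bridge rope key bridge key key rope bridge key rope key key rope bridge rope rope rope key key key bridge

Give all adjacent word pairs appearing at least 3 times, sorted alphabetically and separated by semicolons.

Bigram counts meeting the condition (at least 3 times):
  key bridge: 3
  key key: 4
  key rope: 3
  rope key: 3

key bridge; key key; key rope; rope key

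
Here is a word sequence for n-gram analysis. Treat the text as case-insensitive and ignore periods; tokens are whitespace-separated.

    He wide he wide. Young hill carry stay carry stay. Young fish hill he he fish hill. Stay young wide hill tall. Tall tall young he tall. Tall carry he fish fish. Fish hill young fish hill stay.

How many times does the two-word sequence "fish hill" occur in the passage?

Scanning the 37 overlapping bigram windows for "fish hill":
  position 12–13: fish hill
  position 16–17: fish hill
  position 33–34: fish hill
  position 36–37: fish hill

4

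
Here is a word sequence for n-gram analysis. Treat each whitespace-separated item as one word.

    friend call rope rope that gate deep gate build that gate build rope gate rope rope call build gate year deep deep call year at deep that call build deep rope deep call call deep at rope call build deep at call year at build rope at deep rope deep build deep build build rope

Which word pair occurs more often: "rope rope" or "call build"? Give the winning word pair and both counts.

"call build" (3 vs 2)

"rope rope": 2 occurrences
"call build": 3 occurrences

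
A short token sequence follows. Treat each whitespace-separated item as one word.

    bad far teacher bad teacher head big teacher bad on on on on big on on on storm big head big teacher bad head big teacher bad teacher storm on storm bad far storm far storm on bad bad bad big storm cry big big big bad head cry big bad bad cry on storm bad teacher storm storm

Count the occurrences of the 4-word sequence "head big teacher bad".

3

Scanning the 56 overlapping 4-gram windows for "head big teacher bad":
  position 6–9: head big teacher bad
  position 20–23: head big teacher bad
  position 24–27: head big teacher bad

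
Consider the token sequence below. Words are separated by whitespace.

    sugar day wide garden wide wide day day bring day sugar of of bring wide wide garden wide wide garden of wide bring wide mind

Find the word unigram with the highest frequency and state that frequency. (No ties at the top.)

Unigram frequencies (highest first):
  wide: 9
  day: 4
  garden: 3
  bring: 3
  of: 3
  sugar: 2
  … (1 more, each ≤ 1)

"wide", 9 times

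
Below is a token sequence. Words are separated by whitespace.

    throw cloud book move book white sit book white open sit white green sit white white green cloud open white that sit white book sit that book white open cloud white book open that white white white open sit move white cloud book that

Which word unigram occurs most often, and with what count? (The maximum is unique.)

Unigram frequencies (highest first):
  white: 13
  book: 7
  sit: 6
  open: 5
  cloud: 4
  that: 4
  … (3 more, each ≤ 2)

"white", 13 times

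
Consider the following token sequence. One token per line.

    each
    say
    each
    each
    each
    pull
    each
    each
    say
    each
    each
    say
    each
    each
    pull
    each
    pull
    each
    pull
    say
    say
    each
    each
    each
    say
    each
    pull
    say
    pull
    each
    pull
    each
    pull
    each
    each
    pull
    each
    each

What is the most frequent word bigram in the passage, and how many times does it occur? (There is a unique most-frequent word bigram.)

Bigram frequencies (highest first):
  each each: 9
  each pull: 8
  pull each: 7
  say each: 5
  each say: 4
  pull say: 2
  … (2 more, each ≤ 1)

"each each", 9 times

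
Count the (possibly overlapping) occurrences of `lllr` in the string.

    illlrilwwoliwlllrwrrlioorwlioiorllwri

2

Sliding a length-4 window over the 37 characters (34 positions):
  position 2–5: lllr
  position 14–17: lllr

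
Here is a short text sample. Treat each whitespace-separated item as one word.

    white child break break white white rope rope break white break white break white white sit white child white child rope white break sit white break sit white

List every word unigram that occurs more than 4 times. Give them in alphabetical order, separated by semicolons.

break; white

Unigram counts meeting the condition (more than 4 times):
  break: 7
  white: 12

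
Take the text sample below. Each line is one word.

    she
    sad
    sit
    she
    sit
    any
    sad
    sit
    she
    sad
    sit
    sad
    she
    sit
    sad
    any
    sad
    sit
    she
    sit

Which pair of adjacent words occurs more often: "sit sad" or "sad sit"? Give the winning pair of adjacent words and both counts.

"sad sit" (4 vs 2)

"sit sad": 2 occurrences
"sad sit": 4 occurrences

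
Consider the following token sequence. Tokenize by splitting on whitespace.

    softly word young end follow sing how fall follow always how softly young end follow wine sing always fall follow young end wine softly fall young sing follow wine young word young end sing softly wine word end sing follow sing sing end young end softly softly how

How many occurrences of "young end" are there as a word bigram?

Scanning the 47 overlapping bigram windows for "young end":
  position 3–4: young end
  position 13–14: young end
  position 21–22: young end
  position 32–33: young end
  position 44–45: young end

5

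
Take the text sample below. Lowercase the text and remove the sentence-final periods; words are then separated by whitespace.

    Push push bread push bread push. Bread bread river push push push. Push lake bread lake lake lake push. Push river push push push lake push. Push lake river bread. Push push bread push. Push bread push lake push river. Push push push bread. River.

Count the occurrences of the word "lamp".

Scanning the 45 tokens for "lamp":
  (none found)

0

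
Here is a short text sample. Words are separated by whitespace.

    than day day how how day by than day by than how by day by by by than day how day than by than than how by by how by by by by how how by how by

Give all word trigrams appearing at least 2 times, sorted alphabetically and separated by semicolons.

by by by; by by how; by how by; by than day; day by than; how by by; than how by

Trigram counts meeting the condition (at least 2 times):
  by by by: 3
  by by how: 2
  by how by: 2
  by than day: 2
  day by than: 2
  how by by: 2
  than how by: 2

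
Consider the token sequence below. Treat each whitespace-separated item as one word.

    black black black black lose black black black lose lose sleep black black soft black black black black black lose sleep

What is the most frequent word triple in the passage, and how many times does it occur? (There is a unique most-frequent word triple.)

"black black black", 6 times

Trigram frequencies (highest first):
  black black black: 6
  black black lose: 3
  black lose black: 1
  lose black black: 1
  black lose lose: 1
  lose lose sleep: 1
  … (6 more, each ≤ 1)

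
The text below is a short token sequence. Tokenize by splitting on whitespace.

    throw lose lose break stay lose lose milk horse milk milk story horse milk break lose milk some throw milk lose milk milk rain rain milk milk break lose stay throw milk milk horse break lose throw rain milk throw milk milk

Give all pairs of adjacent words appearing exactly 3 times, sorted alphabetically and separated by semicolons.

Bigram counts meeting the condition (exactly 3 times):
  break lose: 3
  lose milk: 3
  throw milk: 3

break lose; lose milk; throw milk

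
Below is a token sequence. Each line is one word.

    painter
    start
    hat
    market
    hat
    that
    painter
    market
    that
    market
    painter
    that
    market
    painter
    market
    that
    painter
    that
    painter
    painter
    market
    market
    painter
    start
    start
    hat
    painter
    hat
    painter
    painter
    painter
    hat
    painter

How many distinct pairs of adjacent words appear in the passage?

33 tokens → 32 bigram windows in total.
Repeated bigrams (each contributes count−1 duplicates):
  hat painter: 3
  market painter: 3
  painter market: 3
  painter painter: 3
  that painter: 3
  market that: 2
  painter hat: 2
  painter start: 2
  … (3 more repeated)
16 duplicate windows → 32 − 16 = 16 distinct.

16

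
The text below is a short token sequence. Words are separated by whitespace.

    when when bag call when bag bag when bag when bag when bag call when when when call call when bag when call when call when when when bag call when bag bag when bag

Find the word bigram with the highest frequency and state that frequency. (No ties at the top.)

Bigram frequencies (highest first):
  when bag: 9
  call when: 6
  when when: 5
  bag when: 5
  bag call: 3
  when call: 3
  … (2 more, each ≤ 2)

"when bag", 9 times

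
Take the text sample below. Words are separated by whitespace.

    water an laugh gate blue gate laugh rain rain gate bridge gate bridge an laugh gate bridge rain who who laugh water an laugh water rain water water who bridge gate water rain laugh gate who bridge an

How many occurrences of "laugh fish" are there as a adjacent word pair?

Scanning the 37 overlapping bigram windows for "laugh fish":
  (none found)

0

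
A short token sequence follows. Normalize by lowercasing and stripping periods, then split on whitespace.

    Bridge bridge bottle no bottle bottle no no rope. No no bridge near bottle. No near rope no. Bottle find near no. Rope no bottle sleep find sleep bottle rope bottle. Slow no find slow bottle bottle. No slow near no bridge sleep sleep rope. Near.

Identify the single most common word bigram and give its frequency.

Bigram frequencies (highest first):
  bottle no: 4
  no bottle: 3
  rope no: 3
  bottle bottle: 2
  no no: 2
  no rope: 2
  … (27 more, each ≤ 2)

"bottle no", 4 times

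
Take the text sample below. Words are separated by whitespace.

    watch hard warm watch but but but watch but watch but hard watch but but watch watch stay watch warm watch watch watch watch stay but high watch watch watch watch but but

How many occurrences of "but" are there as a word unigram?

10

Scanning the 33 tokens for "but":
  position 5: but
  position 6: but
  position 7: but
  position 9: but
  position 11: but
  position 14: but
  position 15: but
  position 26: but
  position 32: but
  position 33: but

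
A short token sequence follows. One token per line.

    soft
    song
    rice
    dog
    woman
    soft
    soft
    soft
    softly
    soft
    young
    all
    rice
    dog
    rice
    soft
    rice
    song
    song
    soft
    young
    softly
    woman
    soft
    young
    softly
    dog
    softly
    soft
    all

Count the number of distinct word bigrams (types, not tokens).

30 tokens → 29 bigram windows in total.
Repeated bigrams (each contributes count−1 duplicates):
  soft young: 3
  rice dog: 2
  soft soft: 2
  softly soft: 2
  woman soft: 2
  young softly: 2
7 duplicate windows → 29 − 7 = 22 distinct.

22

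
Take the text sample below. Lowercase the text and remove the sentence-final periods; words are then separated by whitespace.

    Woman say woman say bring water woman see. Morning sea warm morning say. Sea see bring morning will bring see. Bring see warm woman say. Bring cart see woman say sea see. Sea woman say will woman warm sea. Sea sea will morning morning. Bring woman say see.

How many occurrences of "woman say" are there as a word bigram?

6

Scanning the 47 overlapping bigram windows for "woman say":
  position 1–2: woman say
  position 3–4: woman say
  position 24–25: woman say
  position 29–30: woman say
  position 34–35: woman say
  position 46–47: woman say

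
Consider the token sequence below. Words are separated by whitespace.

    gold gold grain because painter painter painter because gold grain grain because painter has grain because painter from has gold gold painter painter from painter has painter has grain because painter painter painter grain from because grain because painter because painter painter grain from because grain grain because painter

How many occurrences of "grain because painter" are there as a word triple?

Scanning the 47 overlapping trigram windows for "grain because painter":
  position 3–5: grain because painter
  position 11–13: grain because painter
  position 15–17: grain because painter
  position 29–31: grain because painter
  position 37–39: grain because painter
  position 47–49: grain because painter

6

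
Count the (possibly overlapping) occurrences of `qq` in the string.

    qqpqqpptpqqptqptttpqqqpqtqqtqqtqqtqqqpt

Sliding a length-2 window over the 39 characters (38 positions):
  position 1–2: qq
  position 4–5: qq
  position 10–11: qq
  position 20–21: qq
  position 21–22: qq
  position 26–27: qq
  position 29–30: qq
  position 32–33: qq
  position 35–36: qq
  position 36–37: qq

10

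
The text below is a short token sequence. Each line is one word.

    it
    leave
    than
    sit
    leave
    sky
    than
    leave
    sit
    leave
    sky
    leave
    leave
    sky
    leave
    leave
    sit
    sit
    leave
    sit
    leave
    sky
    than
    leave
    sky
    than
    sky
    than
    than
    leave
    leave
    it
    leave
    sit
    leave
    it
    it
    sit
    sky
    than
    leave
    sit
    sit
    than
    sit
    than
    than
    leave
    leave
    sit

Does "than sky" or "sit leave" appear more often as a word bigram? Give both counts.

"than sky": 1 occurrence
"sit leave": 5 occurrences

"sit leave" (5 vs 1)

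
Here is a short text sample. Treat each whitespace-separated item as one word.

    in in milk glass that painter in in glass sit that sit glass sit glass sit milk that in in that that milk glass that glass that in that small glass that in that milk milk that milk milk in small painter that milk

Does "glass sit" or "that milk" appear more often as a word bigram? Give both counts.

"that milk" (4 vs 3)

"glass sit": 3 occurrences
"that milk": 4 occurrences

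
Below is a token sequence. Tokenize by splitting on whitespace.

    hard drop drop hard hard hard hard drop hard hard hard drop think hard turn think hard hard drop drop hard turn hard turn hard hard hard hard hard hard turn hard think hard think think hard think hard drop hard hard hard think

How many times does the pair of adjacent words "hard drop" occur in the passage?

Scanning the 43 overlapping bigram windows for "hard drop":
  position 1–2: hard drop
  position 7–8: hard drop
  position 11–12: hard drop
  position 18–19: hard drop
  position 39–40: hard drop

5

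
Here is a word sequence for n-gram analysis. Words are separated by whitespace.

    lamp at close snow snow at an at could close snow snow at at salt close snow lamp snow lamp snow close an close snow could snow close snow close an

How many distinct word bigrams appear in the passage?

31 tokens → 30 bigram windows in total.
Repeated bigrams (each contributes count−1 duplicates):
  close snow: 5
  snow close: 3
  close an: 2
  lamp snow: 2
  snow at: 2
  snow lamp: 2
  snow snow: 2
11 duplicate windows → 30 − 11 = 19 distinct.

19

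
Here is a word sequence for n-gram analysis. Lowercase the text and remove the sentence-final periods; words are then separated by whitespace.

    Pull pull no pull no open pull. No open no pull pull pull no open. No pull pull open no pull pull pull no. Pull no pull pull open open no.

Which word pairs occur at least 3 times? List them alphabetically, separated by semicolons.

no open; no pull; open no; pull no; pull pull

Bigram counts meeting the condition (at least 3 times):
  no open: 3
  no pull: 6
  open no: 4
  pull no: 6
  pull pull: 7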